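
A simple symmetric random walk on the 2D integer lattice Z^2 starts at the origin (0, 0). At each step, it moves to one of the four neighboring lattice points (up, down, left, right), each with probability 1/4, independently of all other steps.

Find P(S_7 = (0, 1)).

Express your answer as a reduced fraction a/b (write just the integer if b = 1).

Answer: 1225/16384

Derivation:
Let h be the number of horizontal steps (so 7-h are vertical). To end at (0,1) need (h+0)/2 right-steps and ((7-h)+1)/2 up-steps.
Sum over h with 0 ≤ h ≤ 6, h ≡ 0 (mod 2), 7-h ≡ 1 (mod 2):
h=0: C(7,0)·C(0,0)·C(7,4) = 1·1·35 = 35
h=2: C(7,2)·C(2,1)·C(5,3) = 21·2·10 = 420
h=4: C(7,4)·C(4,2)·C(3,2) = 35·6·3 = 630
h=6: C(7,6)·C(6,3)·C(1,1) = 7·20·1 = 140
Total favorable: 1225
Total paths: 4^7 = 16384
P = 1225/16384 = 1225/16384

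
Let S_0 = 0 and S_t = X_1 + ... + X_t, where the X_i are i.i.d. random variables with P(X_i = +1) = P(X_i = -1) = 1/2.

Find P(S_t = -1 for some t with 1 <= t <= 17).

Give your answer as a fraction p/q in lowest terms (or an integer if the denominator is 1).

Count via complement. Let g(t,s) = #length-t paths at position s with S_1..S_t all ≠ -1.
g(t,s) = g(t-1,s-1) + g(t-1,s+1) for s ≠ -1; g(t,-1) = 0.
t=0: g(0,0)=1
t=1: g(1,1)=1
t=2: g(2,0)=1 g(2,2)=1
t=3: g(3,1)=2 g(3,3)=1
t=4: g(4,0)=2 g(4,2)=3 g(4,4)=1
t=5: g(5,1)=5 g(5,3)=4 g(5,5)=1
t=6: g(6,0)=5 g(6,2)=9 g(6,4)=5 g(6,6)=1
t=7: g(7,1)=14 g(7,3)=14 g(7,5)=6 g(7,7)=1
t=8: g(8,0)=14 g(8,2)=28 g(8,4)=20 g(8,6)=7 g(8,8)=1
t=9: g(9,1)=42 g(9,3)=48 g(9,5)=27 g(9,7)=8 g(9,9)=1
t=10: g(10,0)=42 g(10,2)=90 g(10,4)=75 g(10,6)=35 g(10,8)=9 g(10,10)=1
t=11: g(11,1)=132 g(11,3)=165 g(11,5)=110 g(11,7)=44 g(11,9)=10 g(11,11)=1
t=12: g(12,0)=132 g(12,2)=297 g(12,4)=275 g(12,6)=154 g(12,8)=54 g(12,10)=11 g(12,12)=1
t=13: g(13,1)=429 g(13,3)=572 g(13,5)=429 g(13,7)=208 g(13,9)=65 g(13,11)=12 g(13,13)=1
t=14: g(14,0)=429 g(14,2)=1001 g(14,4)=1001 g(14,6)=637 g(14,8)=273 g(14,10)=77 g(14,12)=13 g(14,14)=1
t=15: g(15,1)=1430 g(15,3)=2002 g(15,5)=1638 g(15,7)=910 g(15,9)=350 g(15,11)=90 g(15,13)=14 g(15,15)=1
t=16: g(16,0)=1430 g(16,2)=3432 g(16,4)=3640 g(16,6)=2548 g(16,8)=1260 g(16,10)=440 g(16,12)=104 g(16,14)=15 g(16,16)=1
t=17: g(17,1)=4862 g(17,3)=7072 g(17,5)=6188 g(17,7)=3808 g(17,9)=1700 g(17,11)=544 g(17,13)=119 g(17,15)=16 g(17,17)=1
Paths never hitting -1: Σ_s g(17,s) = 24310
Paths hitting -1: 2^17 - 24310 = 106762
P = 106762/131072 = 53381/65536

Answer: 53381/65536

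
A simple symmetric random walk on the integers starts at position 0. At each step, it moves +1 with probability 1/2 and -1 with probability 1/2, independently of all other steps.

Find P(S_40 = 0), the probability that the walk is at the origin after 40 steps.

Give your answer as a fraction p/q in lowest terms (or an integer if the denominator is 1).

To return to 0 after 40 steps: need exactly 20 steps of +1 and 20 of -1.
Favorable paths: C(40,20) = 137846528820
Total paths: 2^40 = 1099511627776
P = 137846528820/1099511627776 = 34461632205/274877906944

Answer: 34461632205/274877906944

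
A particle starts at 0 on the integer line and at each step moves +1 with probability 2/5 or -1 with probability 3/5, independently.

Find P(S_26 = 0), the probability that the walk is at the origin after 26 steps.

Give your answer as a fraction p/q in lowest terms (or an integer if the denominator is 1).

To be at 0 after 26 steps: need exactly 13 steps of +1 and 13 of -1.
Number of such sequences: C(26,13) = 10400600
Each has probability (2/5)^13 · (3/5)^13 = 13060694016/1490116119384765625
P = 10400600 · 13060694016/1490116119384765625 = 5433562167312384/59604644775390625

Answer: 5433562167312384/59604644775390625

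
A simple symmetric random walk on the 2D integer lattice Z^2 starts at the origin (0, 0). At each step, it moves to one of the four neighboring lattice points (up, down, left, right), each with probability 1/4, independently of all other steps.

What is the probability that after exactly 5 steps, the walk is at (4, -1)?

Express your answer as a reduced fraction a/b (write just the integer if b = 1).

Answer: 5/1024

Derivation:
Let h be the number of horizontal steps (so 5-h are vertical). To end at (4,-1) need (h+4)/2 right-steps and ((5-h)-1)/2 up-steps.
Sum over h with 4 ≤ h ≤ 4, h ≡ 0 (mod 2), 5-h ≡ 1 (mod 2):
h=4: C(5,4)·C(4,4)·C(1,0) = 5·1·1 = 5
Total favorable: 5
Total paths: 4^5 = 1024
P = 5/1024 = 5/1024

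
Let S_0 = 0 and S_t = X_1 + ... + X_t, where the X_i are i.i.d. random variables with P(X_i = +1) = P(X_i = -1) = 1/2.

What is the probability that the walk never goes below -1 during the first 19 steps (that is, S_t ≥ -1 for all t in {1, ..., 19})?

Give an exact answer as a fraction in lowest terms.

Answer: 46189/131072

Derivation:
Let f(t,s) = #length-t paths at position s with S_1..S_t all ≥ -1.
f(t,s) = f(t-1,s-1) + f(t-1,s+1) for s ≥ -1; f(t,s) = 0 for s < -1.
t=0: f(0,0)=1
t=1: f(1,-1)=1 f(1,1)=1
t=2: f(2,0)=2 f(2,2)=1
t=3: f(3,-1)=2 f(3,1)=3 f(3,3)=1
t=4: f(4,0)=5 f(4,2)=4 f(4,4)=1
t=5: f(5,-1)=5 f(5,1)=9 f(5,3)=5 f(5,5)=1
t=6: f(6,0)=14 f(6,2)=14 f(6,4)=6 f(6,6)=1
t=7: f(7,-1)=14 f(7,1)=28 f(7,3)=20 f(7,5)=7 f(7,7)=1
t=8: f(8,0)=42 f(8,2)=48 f(8,4)=27 f(8,6)=8 f(8,8)=1
t=9: f(9,-1)=42 f(9,1)=90 f(9,3)=75 f(9,5)=35 f(9,7)=9 f(9,9)=1
t=10: f(10,0)=132 f(10,2)=165 f(10,4)=110 f(10,6)=44 f(10,8)=10 f(10,10)=1
t=11: f(11,-1)=132 f(11,1)=297 f(11,3)=275 f(11,5)=154 f(11,7)=54 f(11,9)=11 f(11,11)=1
t=12: f(12,0)=429 f(12,2)=572 f(12,4)=429 f(12,6)=208 f(12,8)=65 f(12,10)=12 f(12,12)=1
t=13: f(13,-1)=429 f(13,1)=1001 f(13,3)=1001 f(13,5)=637 f(13,7)=273 f(13,9)=77 f(13,11)=13 f(13,13)=1
t=14: f(14,0)=1430 f(14,2)=2002 f(14,4)=1638 f(14,6)=910 f(14,8)=350 f(14,10)=90 f(14,12)=14 f(14,14)=1
t=15: f(15,-1)=1430 f(15,1)=3432 f(15,3)=3640 f(15,5)=2548 f(15,7)=1260 f(15,9)=440 f(15,11)=104 f(15,13)=15 f(15,15)=1
t=16: f(16,0)=4862 f(16,2)=7072 f(16,4)=6188 f(16,6)=3808 f(16,8)=1700 f(16,10)=544 f(16,12)=119 f(16,14)=16 f(16,16)=1
t=17: f(17,-1)=4862 f(17,1)=11934 f(17,3)=13260 f(17,5)=9996 f(17,7)=5508 f(17,9)=2244 f(17,11)=663 f(17,13)=135 f(17,15)=17 f(17,17)=1
t=18: f(18,0)=16796 f(18,2)=25194 f(18,4)=23256 f(18,6)=15504 f(18,8)=7752 f(18,10)=2907 f(18,12)=798 f(18,14)=152 f(18,16)=18 f(18,18)=1
t=19: f(19,-1)=16796 f(19,1)=41990 f(19,3)=48450 f(19,5)=38760 f(19,7)=23256 f(19,9)=10659 f(19,11)=3705 f(19,13)=950 f(19,15)=170 f(19,17)=19 f(19,19)=1
Σ_s f(19,s) = 184756
P = 184756/524288 = 46189/131072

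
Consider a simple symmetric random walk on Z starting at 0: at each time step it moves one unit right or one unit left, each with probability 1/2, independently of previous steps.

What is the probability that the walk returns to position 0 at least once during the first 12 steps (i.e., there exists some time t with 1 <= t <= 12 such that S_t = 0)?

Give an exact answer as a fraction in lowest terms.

Answer: 793/1024

Derivation:
Count via complement. Let g(t,s) = #length-t paths at position s with S_1..S_t all ≠ 0.
g(t,s) = g(t-1,s-1) + g(t-1,s+1) for s ≠ 0; g(t,0) = 0.
t=0: g(0,0)=1
t=1: g(1,-1)=1 g(1,1)=1
t=2: g(2,-2)=1 g(2,2)=1
t=3: g(3,-3)=1 g(3,-1)=1 g(3,1)=1 g(3,3)=1
t=4: g(4,-4)=1 g(4,-2)=2 g(4,2)=2 g(4,4)=1
t=5: g(5,-5)=1 g(5,-3)=3 g(5,-1)=2 g(5,1)=2 g(5,3)=3 g(5,5)=1
t=6: g(6,-6)=1 g(6,-4)=4 g(6,-2)=5 g(6,2)=5 g(6,4)=4 g(6,6)=1
t=7: g(7,-7)=1 g(7,-5)=5 g(7,-3)=9 g(7,-1)=5 g(7,1)=5 g(7,3)=9 g(7,5)=5 g(7,7)=1
t=8: g(8,-8)=1 g(8,-6)=6 g(8,-4)=14 g(8,-2)=14 g(8,2)=14 g(8,4)=14 g(8,6)=6 g(8,8)=1
t=9: g(9,-9)=1 g(9,-7)=7 g(9,-5)=20 g(9,-3)=28 g(9,-1)=14 g(9,1)=14 g(9,3)=28 g(9,5)=20 g(9,7)=7 g(9,9)=1
t=10: g(10,-10)=1 g(10,-8)=8 g(10,-6)=27 g(10,-4)=48 g(10,-2)=42 g(10,2)=42 g(10,4)=48 g(10,6)=27 g(10,8)=8 g(10,10)=1
t=11: g(11,-11)=1 g(11,-9)=9 g(11,-7)=35 g(11,-5)=75 g(11,-3)=90 g(11,-1)=42 g(11,1)=42 g(11,3)=90 g(11,5)=75 g(11,7)=35 g(11,9)=9 g(11,11)=1
t=12: g(12,-12)=1 g(12,-10)=10 g(12,-8)=44 g(12,-6)=110 g(12,-4)=165 g(12,-2)=132 g(12,2)=132 g(12,4)=165 g(12,6)=110 g(12,8)=44 g(12,10)=10 g(12,12)=1
Paths never hitting 0: Σ_s g(12,s) = 924
Paths hitting 0: 2^12 - 924 = 3172
P = 3172/4096 = 793/1024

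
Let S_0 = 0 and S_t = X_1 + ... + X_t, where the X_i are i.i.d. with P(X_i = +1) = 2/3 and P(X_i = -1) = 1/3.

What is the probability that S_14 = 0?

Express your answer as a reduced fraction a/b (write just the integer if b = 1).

To be at 0 after 14 steps: need exactly 7 steps of +1 and 7 of -1.
Number of such sequences: C(14,7) = 3432
Each has probability (2/3)^7 · (1/3)^7 = 128/4782969
P = 3432 · 128/4782969 = 146432/1594323

Answer: 146432/1594323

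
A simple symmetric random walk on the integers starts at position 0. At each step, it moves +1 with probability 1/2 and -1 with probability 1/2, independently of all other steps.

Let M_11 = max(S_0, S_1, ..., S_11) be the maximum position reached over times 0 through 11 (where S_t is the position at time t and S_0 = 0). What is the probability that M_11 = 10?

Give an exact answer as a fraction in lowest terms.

Let M_11 = max(S_0,...,S_11). Use the reflection principle: for j ≥ 1, #{paths with M_11 ≥ j} = #{S_11 ≥ j} + #{S_11 ≥ j+1}.
By reflection, #{M_11 ≥ 10} = #{S_11 ≥ 10} + #{S_11 ≥ 11} = 1 + 1 = 2.
#{M_11 ≥ 11} = #{S_11 ≥ 11} + #{S_11 ≥ 12} = 1 + 0 = 1.
#{M_11 = 10} = 2 - 1 = 1.
P(M_11 = 10) = 1/2048 = 1/2048

Answer: 1/2048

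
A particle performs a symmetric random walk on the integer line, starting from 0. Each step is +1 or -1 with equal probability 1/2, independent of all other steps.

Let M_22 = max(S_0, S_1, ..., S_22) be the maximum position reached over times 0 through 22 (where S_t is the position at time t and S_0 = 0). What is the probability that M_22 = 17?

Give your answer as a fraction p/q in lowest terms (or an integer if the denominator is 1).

Answer: 231/4194304

Derivation:
Let M_22 = max(S_0,...,S_22). Use the reflection principle: for j ≥ 1, #{paths with M_22 ≥ j} = #{S_22 ≥ j} + #{S_22 ≥ j+1}.
By reflection, #{M_22 ≥ 17} = #{S_22 ≥ 17} + #{S_22 ≥ 18} = 254 + 254 = 508.
#{M_22 ≥ 18} = #{S_22 ≥ 18} + #{S_22 ≥ 19} = 254 + 23 = 277.
#{M_22 = 17} = 508 - 277 = 231.
P(M_22 = 17) = 231/4194304 = 231/4194304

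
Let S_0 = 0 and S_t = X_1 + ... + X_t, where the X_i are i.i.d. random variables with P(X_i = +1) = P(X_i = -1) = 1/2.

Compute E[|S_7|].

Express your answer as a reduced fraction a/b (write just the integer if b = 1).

S_7 takes values m ≡ 1 (mod 2) with |m| ≤ 7; P(S_7=m) = C(7,(7+m)/2)/2^7.
Total paths: 2^7 = 128
Distribution: P(S=-7)=1/128, P(S=-5)=7/128, P(S=-3)=21/128, P(S=-1)=35/128, P(S=1)=35/128, P(S=3)=21/128, P(S=5)=7/128, P(S=7)=1/128
E[|S_7|] = Σ_m |m|·P(S_7=m) = 280/128 = 35/16

Answer: 35/16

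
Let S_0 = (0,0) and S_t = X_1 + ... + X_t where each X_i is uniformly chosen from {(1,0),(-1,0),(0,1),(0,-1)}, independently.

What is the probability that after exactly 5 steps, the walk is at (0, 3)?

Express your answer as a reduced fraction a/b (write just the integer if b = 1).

Answer: 25/1024

Derivation:
Let h be the number of horizontal steps (so 5-h are vertical). To end at (0,3) need (h+0)/2 right-steps and ((5-h)+3)/2 up-steps.
Sum over h with 0 ≤ h ≤ 2, h ≡ 0 (mod 2), 5-h ≡ 1 (mod 2):
h=0: C(5,0)·C(0,0)·C(5,4) = 1·1·5 = 5
h=2: C(5,2)·C(2,1)·C(3,3) = 10·2·1 = 20
Total favorable: 25
Total paths: 4^5 = 1024
P = 25/1024 = 25/1024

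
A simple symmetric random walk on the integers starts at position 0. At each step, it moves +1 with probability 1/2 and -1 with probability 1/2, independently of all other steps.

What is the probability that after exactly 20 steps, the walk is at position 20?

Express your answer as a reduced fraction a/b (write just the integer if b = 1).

Answer: 1/1048576

Derivation:
To reach position 20 after 20 steps: need 20 steps of +1 and 0 of -1.
Favorable paths: C(20,20) = 1
Total paths: 2^20 = 1048576
P = 1/1048576 = 1/1048576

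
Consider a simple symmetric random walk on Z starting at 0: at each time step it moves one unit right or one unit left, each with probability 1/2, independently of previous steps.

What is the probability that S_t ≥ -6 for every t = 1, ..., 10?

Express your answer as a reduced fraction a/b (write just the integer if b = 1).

Answer: 501/512

Derivation:
Let f(t,s) = #length-t paths at position s with S_1..S_t all ≥ -6.
f(t,s) = f(t-1,s-1) + f(t-1,s+1) for s ≥ -6; f(t,s) = 0 for s < -6.
t=0: f(0,0)=1
t=1: f(1,-1)=1 f(1,1)=1
t=2: f(2,-2)=1 f(2,0)=2 f(2,2)=1
t=3: f(3,-3)=1 f(3,-1)=3 f(3,1)=3 f(3,3)=1
t=4: f(4,-4)=1 f(4,-2)=4 f(4,0)=6 f(4,2)=4 f(4,4)=1
t=5: f(5,-5)=1 f(5,-3)=5 f(5,-1)=10 f(5,1)=10 f(5,3)=5 f(5,5)=1
t=6: f(6,-6)=1 f(6,-4)=6 f(6,-2)=15 f(6,0)=20 f(6,2)=15 f(6,4)=6 f(6,6)=1
t=7: f(7,-5)=7 f(7,-3)=21 f(7,-1)=35 f(7,1)=35 f(7,3)=21 f(7,5)=7 f(7,7)=1
t=8: f(8,-6)=7 f(8,-4)=28 f(8,-2)=56 f(8,0)=70 f(8,2)=56 f(8,4)=28 f(8,6)=8 f(8,8)=1
t=9: f(9,-5)=35 f(9,-3)=84 f(9,-1)=126 f(9,1)=126 f(9,3)=84 f(9,5)=36 f(9,7)=9 f(9,9)=1
t=10: f(10,-6)=35 f(10,-4)=119 f(10,-2)=210 f(10,0)=252 f(10,2)=210 f(10,4)=120 f(10,6)=45 f(10,8)=10 f(10,10)=1
Σ_s f(10,s) = 1002
P = 1002/1024 = 501/512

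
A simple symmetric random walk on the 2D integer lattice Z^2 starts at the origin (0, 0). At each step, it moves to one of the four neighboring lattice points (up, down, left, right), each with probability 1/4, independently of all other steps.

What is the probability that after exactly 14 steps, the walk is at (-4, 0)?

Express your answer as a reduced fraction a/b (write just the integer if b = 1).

Let h be the number of horizontal steps (so 14-h are vertical). To end at (-4,0) need (h-4)/2 right-steps and ((14-h)+0)/2 up-steps.
Sum over h with 4 ≤ h ≤ 14, h ≡ 0 (mod 2), 14-h ≡ 0 (mod 2):
h=4: C(14,4)·C(4,0)·C(10,5) = 1001·1·252 = 252252
h=6: C(14,6)·C(6,1)·C(8,4) = 3003·6·70 = 1261260
h=8: C(14,8)·C(8,2)·C(6,3) = 3003·28·20 = 1681680
h=10: C(14,10)·C(10,3)·C(4,2) = 1001·120·6 = 720720
h=12: C(14,12)·C(12,4)·C(2,1) = 91·495·2 = 90090
h=14: C(14,14)·C(14,5)·C(0,0) = 1·2002·1 = 2002
Total favorable: 4008004
Total paths: 4^14 = 268435456
P = 4008004/268435456 = 1002001/67108864

Answer: 1002001/67108864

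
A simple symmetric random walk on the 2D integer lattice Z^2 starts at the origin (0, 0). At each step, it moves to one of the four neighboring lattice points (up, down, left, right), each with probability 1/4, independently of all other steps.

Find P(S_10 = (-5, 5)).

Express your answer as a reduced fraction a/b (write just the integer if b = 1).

Answer: 63/262144

Derivation:
Let h be the number of horizontal steps (so 10-h are vertical). To end at (-5,5) need (h-5)/2 right-steps and ((10-h)+5)/2 up-steps.
Sum over h with 5 ≤ h ≤ 5, h ≡ 1 (mod 2), 10-h ≡ 1 (mod 2):
h=5: C(10,5)·C(5,0)·C(5,5) = 252·1·1 = 252
Total favorable: 252
Total paths: 4^10 = 1048576
P = 252/1048576 = 63/262144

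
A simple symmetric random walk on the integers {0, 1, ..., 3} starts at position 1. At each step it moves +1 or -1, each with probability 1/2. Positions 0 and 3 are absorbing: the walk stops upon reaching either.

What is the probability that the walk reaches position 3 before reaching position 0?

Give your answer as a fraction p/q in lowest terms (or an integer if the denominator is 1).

Symmetric walk (p = 1/2): the harmonic-function argument gives P(hit 3 before 0 | start at 1) = a/N.
P = 1/3 = 1/3

Answer: 1/3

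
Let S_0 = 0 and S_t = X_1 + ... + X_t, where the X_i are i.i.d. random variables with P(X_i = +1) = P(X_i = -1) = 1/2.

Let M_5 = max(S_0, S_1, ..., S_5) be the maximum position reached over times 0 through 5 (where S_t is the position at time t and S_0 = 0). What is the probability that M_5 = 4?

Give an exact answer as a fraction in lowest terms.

Let M_5 = max(S_0,...,S_5). Use the reflection principle: for j ≥ 1, #{paths with M_5 ≥ j} = #{S_5 ≥ j} + #{S_5 ≥ j+1}.
By reflection, #{M_5 ≥ 4} = #{S_5 ≥ 4} + #{S_5 ≥ 5} = 1 + 1 = 2.
#{M_5 ≥ 5} = #{S_5 ≥ 5} + #{S_5 ≥ 6} = 1 + 0 = 1.
#{M_5 = 4} = 2 - 1 = 1.
P(M_5 = 4) = 1/32 = 1/32

Answer: 1/32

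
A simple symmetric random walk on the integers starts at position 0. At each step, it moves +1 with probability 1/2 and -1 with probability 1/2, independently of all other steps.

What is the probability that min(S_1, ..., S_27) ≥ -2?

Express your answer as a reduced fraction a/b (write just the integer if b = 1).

Answer: 14375115/33554432

Derivation:
Let f(t,s) = #length-t paths at position s with S_1..S_t all ≥ -2.
f(t,s) = f(t-1,s-1) + f(t-1,s+1) for s ≥ -2; f(t,s) = 0 for s < -2.
t=0: f(0,0)=1
t=1: f(1,-1)=1 f(1,1)=1
t=2: f(2,-2)=1 f(2,0)=2 f(2,2)=1
t=3: f(3,-1)=3 f(3,1)=3 f(3,3)=1
t=4: f(4,-2)=3 f(4,0)=6 f(4,2)=4 f(4,4)=1
t=5: f(5,-1)=9 f(5,1)=10 f(5,3)=5 f(5,5)=1
t=6: f(6,-2)=9 f(6,0)=19 f(6,2)=15 f(6,4)=6 f(6,6)=1
t=7: f(7,-1)=28 f(7,1)=34 f(7,3)=21 f(7,5)=7 f(7,7)=1
t=8: f(8,-2)=28 f(8,0)=62 f(8,2)=55 f(8,4)=28 f(8,6)=8 f(8,8)=1
t=9: f(9,-1)=90 f(9,1)=117 f(9,3)=83 f(9,5)=36 f(9,7)=9 f(9,9)=1
t=10: f(10,-2)=90 f(10,0)=207 f(10,2)=200 f(10,4)=119 f(10,6)=45 f(10,8)=10 f(10,10)=1
t=11: f(11,-1)=297 f(11,1)=407 f(11,3)=319 f(11,5)=164 f(11,7)=55 f(11,9)=11 f(11,11)=1
t=12: f(12,-2)=297 f(12,0)=704 f(12,2)=726 f(12,4)=483 f(12,6)=219 f(12,8)=66 f(12,10)=12 f(12,12)=1
t=13: f(13,-1)=1001 f(13,1)=1430 f(13,3)=1209 f(13,5)=702 f(13,7)=285 f(13,9)=78 f(13,11)=13 f(13,13)=1
t=14: f(14,-2)=1001 f(14,0)=2431 f(14,2)=2639 f(14,4)=1911 f(14,6)=987 f(14,8)=363 f(14,10)=91 f(14,12)=14 f(14,14)=1
t=15: f(15,-1)=3432 f(15,1)=5070 f(15,3)=4550 f(15,5)=2898 f(15,7)=1350 f(15,9)=454 f(15,11)=105 f(15,13)=15 f(15,15)=1
t=16: f(16,-2)=3432 f(16,0)=8502 f(16,2)=9620 f(16,4)=7448 f(16,6)=4248 f(16,8)=1804 f(16,10)=559 f(16,12)=120 f(16,14)=16 f(16,16)=1
t=17: f(17,-1)=11934 f(17,1)=18122 f(17,3)=17068 f(17,5)=11696 f(17,7)=6052 f(17,9)=2363 f(17,11)=679 f(17,13)=136 f(17,15)=17 f(17,17)=1
t=18: f(18,-2)=11934 f(18,0)=30056 f(18,2)=35190 f(18,4)=28764 f(18,6)=17748 f(18,8)=8415 f(18,10)=3042 f(18,12)=815 f(18,14)=153 f(18,16)=18 f(18,18)=1
t=19: f(19,-1)=41990 f(19,1)=65246 f(19,3)=63954 f(19,5)=46512 f(19,7)=26163 f(19,9)=11457 f(19,11)=3857 f(19,13)=968 f(19,15)=171 f(19,17)=19 f(19,19)=1
t=20: f(20,-2)=41990 f(20,0)=107236 f(20,2)=129200 f(20,4)=110466 f(20,6)=72675 f(20,8)=37620 f(20,10)=15314 f(20,12)=4825 f(20,14)=1139 f(20,16)=190 f(20,18)=20 f(20,20)=1
t=21: f(21,-1)=149226 f(21,1)=236436 f(21,3)=239666 f(21,5)=183141 f(21,7)=110295 f(21,9)=52934 f(21,11)=20139 f(21,13)=5964 f(21,15)=1329 f(21,17)=210 f(21,19)=21 f(21,21)=1
t=22: f(22,-2)=149226 f(22,0)=385662 f(22,2)=476102 f(22,4)=422807 f(22,6)=293436 f(22,8)=163229 f(22,10)=73073 f(22,12)=26103 f(22,14)=7293 f(22,16)=1539 f(22,18)=231 f(22,20)=22 f(22,22)=1
t=23: f(23,-1)=534888 f(23,1)=861764 f(23,3)=898909 f(23,5)=716243 f(23,7)=456665 f(23,9)=236302 f(23,11)=99176 f(23,13)=33396 f(23,15)=8832 f(23,17)=1770 f(23,19)=253 f(23,21)=23 f(23,23)=1
t=24: f(24,-2)=534888 f(24,0)=1396652 f(24,2)=1760673 f(24,4)=1615152 f(24,6)=1172908 f(24,8)=692967 f(24,10)=335478 f(24,12)=132572 f(24,14)=42228 f(24,16)=10602 f(24,18)=2023 f(24,20)=276 f(24,22)=24 f(24,24)=1
t=25: f(25,-1)=1931540 f(25,1)=3157325 f(25,3)=3375825 f(25,5)=2788060 f(25,7)=1865875 f(25,9)=1028445 f(25,11)=468050 f(25,13)=174800 f(25,15)=52830 f(25,17)=12625 f(25,19)=2299 f(25,21)=300 f(25,23)=25 f(25,25)=1
t=26: f(26,-2)=1931540 f(26,0)=5088865 f(26,2)=6533150 f(26,4)=6163885 f(26,6)=4653935 f(26,8)=2894320 f(26,10)=1496495 f(26,12)=642850 f(26,14)=227630 f(26,16)=65455 f(26,18)=14924 f(26,20)=2599 f(26,22)=325 f(26,24)=26 f(26,26)=1
t=27: f(27,-1)=7020405 f(27,1)=11622015 f(27,3)=12697035 f(27,5)=10817820 f(27,7)=7548255 f(27,9)=4390815 f(27,11)=2139345 f(27,13)=870480 f(27,15)=293085 f(27,17)=80379 f(27,19)=17523 f(27,21)=2924 f(27,23)=351 f(27,25)=27 f(27,27)=1
Σ_s f(27,s) = 57500460
P = 57500460/134217728 = 14375115/33554432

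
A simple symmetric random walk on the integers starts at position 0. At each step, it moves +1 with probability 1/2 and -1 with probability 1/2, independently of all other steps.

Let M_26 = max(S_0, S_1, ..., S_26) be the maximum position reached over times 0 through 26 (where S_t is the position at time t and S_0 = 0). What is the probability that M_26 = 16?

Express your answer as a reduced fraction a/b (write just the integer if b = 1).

Answer: 16445/16777216

Derivation:
Let M_26 = max(S_0,...,S_26). Use the reflection principle: for j ≥ 1, #{paths with M_26 ≥ j} = #{S_26 ≥ j} + #{S_26 ≥ j+1}.
By reflection, #{M_26 ≥ 16} = #{S_26 ≥ 16} + #{S_26 ≥ 17} = 83682 + 17902 = 101584.
#{M_26 ≥ 17} = #{S_26 ≥ 17} + #{S_26 ≥ 18} = 17902 + 17902 = 35804.
#{M_26 = 16} = 101584 - 35804 = 65780.
P(M_26 = 16) = 65780/67108864 = 16445/16777216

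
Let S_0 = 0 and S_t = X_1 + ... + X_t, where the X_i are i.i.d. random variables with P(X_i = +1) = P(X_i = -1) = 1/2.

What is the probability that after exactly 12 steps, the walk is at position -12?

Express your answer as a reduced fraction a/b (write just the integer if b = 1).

To reach position -12 after 12 steps: need 0 steps of +1 and 12 of -1.
Favorable paths: C(12,0) = 1
Total paths: 2^12 = 4096
P = 1/4096 = 1/4096

Answer: 1/4096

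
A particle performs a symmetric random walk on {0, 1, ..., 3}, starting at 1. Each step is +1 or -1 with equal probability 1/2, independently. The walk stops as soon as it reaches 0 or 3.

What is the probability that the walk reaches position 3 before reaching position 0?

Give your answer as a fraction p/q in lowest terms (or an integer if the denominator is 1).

Symmetric walk (p = 1/2): the harmonic-function argument gives P(hit 3 before 0 | start at 1) = a/N.
P = 1/3 = 1/3

Answer: 1/3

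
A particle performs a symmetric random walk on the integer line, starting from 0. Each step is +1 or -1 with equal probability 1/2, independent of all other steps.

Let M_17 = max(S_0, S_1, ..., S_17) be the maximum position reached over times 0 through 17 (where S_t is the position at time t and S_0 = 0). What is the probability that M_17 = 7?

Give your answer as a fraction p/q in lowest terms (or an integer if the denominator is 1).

Answer: 1547/32768

Derivation:
Let M_17 = max(S_0,...,S_17). Use the reflection principle: for j ≥ 1, #{paths with M_17 ≥ j} = #{S_17 ≥ j} + #{S_17 ≥ j+1}.
By reflection, #{M_17 ≥ 7} = #{S_17 ≥ 7} + #{S_17 ≥ 8} = 9402 + 3214 = 12616.
#{M_17 ≥ 8} = #{S_17 ≥ 8} + #{S_17 ≥ 9} = 3214 + 3214 = 6428.
#{M_17 = 7} = 12616 - 6428 = 6188.
P(M_17 = 7) = 6188/131072 = 1547/32768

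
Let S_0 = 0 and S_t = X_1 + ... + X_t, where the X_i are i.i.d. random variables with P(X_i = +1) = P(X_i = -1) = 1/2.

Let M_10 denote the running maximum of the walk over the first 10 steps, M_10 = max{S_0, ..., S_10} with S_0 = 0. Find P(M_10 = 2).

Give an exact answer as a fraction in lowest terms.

Let M_10 = max(S_0,...,S_10). Use the reflection principle: for j ≥ 1, #{paths with M_10 ≥ j} = #{S_10 ≥ j} + #{S_10 ≥ j+1}.
By reflection, #{M_10 ≥ 2} = #{S_10 ≥ 2} + #{S_10 ≥ 3} = 386 + 176 = 562.
#{M_10 ≥ 3} = #{S_10 ≥ 3} + #{S_10 ≥ 4} = 176 + 176 = 352.
#{M_10 = 2} = 562 - 352 = 210.
P(M_10 = 2) = 210/1024 = 105/512

Answer: 105/512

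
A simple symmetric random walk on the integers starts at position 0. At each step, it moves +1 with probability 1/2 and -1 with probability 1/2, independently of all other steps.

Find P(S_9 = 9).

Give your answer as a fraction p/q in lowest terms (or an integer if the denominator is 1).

To reach position 9 after 9 steps: need 9 steps of +1 and 0 of -1.
Favorable paths: C(9,9) = 1
Total paths: 2^9 = 512
P = 1/512 = 1/512

Answer: 1/512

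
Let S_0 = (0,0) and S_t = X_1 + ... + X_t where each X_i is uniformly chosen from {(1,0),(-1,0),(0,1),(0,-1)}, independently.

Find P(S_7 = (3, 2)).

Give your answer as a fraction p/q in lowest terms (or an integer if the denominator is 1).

Answer: 245/16384

Derivation:
Let h be the number of horizontal steps (so 7-h are vertical). To end at (3,2) need (h+3)/2 right-steps and ((7-h)+2)/2 up-steps.
Sum over h with 3 ≤ h ≤ 5, h ≡ 1 (mod 2), 7-h ≡ 0 (mod 2):
h=3: C(7,3)·C(3,3)·C(4,3) = 35·1·4 = 140
h=5: C(7,5)·C(5,4)·C(2,2) = 21·5·1 = 105
Total favorable: 245
Total paths: 4^7 = 16384
P = 245/16384 = 245/16384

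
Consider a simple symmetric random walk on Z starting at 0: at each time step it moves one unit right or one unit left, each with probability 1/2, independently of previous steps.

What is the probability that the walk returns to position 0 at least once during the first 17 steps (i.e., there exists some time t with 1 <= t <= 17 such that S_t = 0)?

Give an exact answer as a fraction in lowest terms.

Count via complement. Let g(t,s) = #length-t paths at position s with S_1..S_t all ≠ 0.
g(t,s) = g(t-1,s-1) + g(t-1,s+1) for s ≠ 0; g(t,0) = 0.
t=0: g(0,0)=1
t=1: g(1,-1)=1 g(1,1)=1
t=2: g(2,-2)=1 g(2,2)=1
t=3: g(3,-3)=1 g(3,-1)=1 g(3,1)=1 g(3,3)=1
t=4: g(4,-4)=1 g(4,-2)=2 g(4,2)=2 g(4,4)=1
t=5: g(5,-5)=1 g(5,-3)=3 g(5,-1)=2 g(5,1)=2 g(5,3)=3 g(5,5)=1
t=6: g(6,-6)=1 g(6,-4)=4 g(6,-2)=5 g(6,2)=5 g(6,4)=4 g(6,6)=1
t=7: g(7,-7)=1 g(7,-5)=5 g(7,-3)=9 g(7,-1)=5 g(7,1)=5 g(7,3)=9 g(7,5)=5 g(7,7)=1
t=8: g(8,-8)=1 g(8,-6)=6 g(8,-4)=14 g(8,-2)=14 g(8,2)=14 g(8,4)=14 g(8,6)=6 g(8,8)=1
t=9: g(9,-9)=1 g(9,-7)=7 g(9,-5)=20 g(9,-3)=28 g(9,-1)=14 g(9,1)=14 g(9,3)=28 g(9,5)=20 g(9,7)=7 g(9,9)=1
t=10: g(10,-10)=1 g(10,-8)=8 g(10,-6)=27 g(10,-4)=48 g(10,-2)=42 g(10,2)=42 g(10,4)=48 g(10,6)=27 g(10,8)=8 g(10,10)=1
t=11: g(11,-11)=1 g(11,-9)=9 g(11,-7)=35 g(11,-5)=75 g(11,-3)=90 g(11,-1)=42 g(11,1)=42 g(11,3)=90 g(11,5)=75 g(11,7)=35 g(11,9)=9 g(11,11)=1
t=12: g(12,-12)=1 g(12,-10)=10 g(12,-8)=44 g(12,-6)=110 g(12,-4)=165 g(12,-2)=132 g(12,2)=132 g(12,4)=165 g(12,6)=110 g(12,8)=44 g(12,10)=10 g(12,12)=1
t=13: g(13,-13)=1 g(13,-11)=11 g(13,-9)=54 g(13,-7)=154 g(13,-5)=275 g(13,-3)=297 g(13,-1)=132 g(13,1)=132 g(13,3)=297 g(13,5)=275 g(13,7)=154 g(13,9)=54 g(13,11)=11 g(13,13)=1
t=14: g(14,-14)=1 g(14,-12)=12 g(14,-10)=65 g(14,-8)=208 g(14,-6)=429 g(14,-4)=572 g(14,-2)=429 g(14,2)=429 g(14,4)=572 g(14,6)=429 g(14,8)=208 g(14,10)=65 g(14,12)=12 g(14,14)=1
t=15: g(15,-15)=1 g(15,-13)=13 g(15,-11)=77 g(15,-9)=273 g(15,-7)=637 g(15,-5)=1001 g(15,-3)=1001 g(15,-1)=429 g(15,1)=429 g(15,3)=1001 g(15,5)=1001 g(15,7)=637 g(15,9)=273 g(15,11)=77 g(15,13)=13 g(15,15)=1
t=16: g(16,-16)=1 g(16,-14)=14 g(16,-12)=90 g(16,-10)=350 g(16,-8)=910 g(16,-6)=1638 g(16,-4)=2002 g(16,-2)=1430 g(16,2)=1430 g(16,4)=2002 g(16,6)=1638 g(16,8)=910 g(16,10)=350 g(16,12)=90 g(16,14)=14 g(16,16)=1
t=17: g(17,-17)=1 g(17,-15)=15 g(17,-13)=104 g(17,-11)=440 g(17,-9)=1260 g(17,-7)=2548 g(17,-5)=3640 g(17,-3)=3432 g(17,-1)=1430 g(17,1)=1430 g(17,3)=3432 g(17,5)=3640 g(17,7)=2548 g(17,9)=1260 g(17,11)=440 g(17,13)=104 g(17,15)=15 g(17,17)=1
Paths never hitting 0: Σ_s g(17,s) = 25740
Paths hitting 0: 2^17 - 25740 = 105332
P = 105332/131072 = 26333/32768

Answer: 26333/32768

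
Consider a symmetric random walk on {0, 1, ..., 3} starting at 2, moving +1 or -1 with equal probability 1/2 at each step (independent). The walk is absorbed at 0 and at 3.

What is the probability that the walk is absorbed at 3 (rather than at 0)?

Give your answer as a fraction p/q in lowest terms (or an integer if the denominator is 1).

Symmetric walk (p = 1/2): the harmonic-function argument gives P(hit 3 before 0 | start at 2) = a/N.
P = 2/3 = 2/3

Answer: 2/3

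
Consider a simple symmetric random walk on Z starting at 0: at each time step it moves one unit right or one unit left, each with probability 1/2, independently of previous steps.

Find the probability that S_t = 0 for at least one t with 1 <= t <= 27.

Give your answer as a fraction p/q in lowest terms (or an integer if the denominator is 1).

Answer: 7088533/8388608

Derivation:
Count via complement. Let g(t,s) = #length-t paths at position s with S_1..S_t all ≠ 0.
g(t,s) = g(t-1,s-1) + g(t-1,s+1) for s ≠ 0; g(t,0) = 0.
t=0: g(0,0)=1
t=1: g(1,-1)=1 g(1,1)=1
t=2: g(2,-2)=1 g(2,2)=1
t=3: g(3,-3)=1 g(3,-1)=1 g(3,1)=1 g(3,3)=1
t=4: g(4,-4)=1 g(4,-2)=2 g(4,2)=2 g(4,4)=1
t=5: g(5,-5)=1 g(5,-3)=3 g(5,-1)=2 g(5,1)=2 g(5,3)=3 g(5,5)=1
t=6: g(6,-6)=1 g(6,-4)=4 g(6,-2)=5 g(6,2)=5 g(6,4)=4 g(6,6)=1
t=7: g(7,-7)=1 g(7,-5)=5 g(7,-3)=9 g(7,-1)=5 g(7,1)=5 g(7,3)=9 g(7,5)=5 g(7,7)=1
t=8: g(8,-8)=1 g(8,-6)=6 g(8,-4)=14 g(8,-2)=14 g(8,2)=14 g(8,4)=14 g(8,6)=6 g(8,8)=1
t=9: g(9,-9)=1 g(9,-7)=7 g(9,-5)=20 g(9,-3)=28 g(9,-1)=14 g(9,1)=14 g(9,3)=28 g(9,5)=20 g(9,7)=7 g(9,9)=1
t=10: g(10,-10)=1 g(10,-8)=8 g(10,-6)=27 g(10,-4)=48 g(10,-2)=42 g(10,2)=42 g(10,4)=48 g(10,6)=27 g(10,8)=8 g(10,10)=1
t=11: g(11,-11)=1 g(11,-9)=9 g(11,-7)=35 g(11,-5)=75 g(11,-3)=90 g(11,-1)=42 g(11,1)=42 g(11,3)=90 g(11,5)=75 g(11,7)=35 g(11,9)=9 g(11,11)=1
t=12: g(12,-12)=1 g(12,-10)=10 g(12,-8)=44 g(12,-6)=110 g(12,-4)=165 g(12,-2)=132 g(12,2)=132 g(12,4)=165 g(12,6)=110 g(12,8)=44 g(12,10)=10 g(12,12)=1
t=13: g(13,-13)=1 g(13,-11)=11 g(13,-9)=54 g(13,-7)=154 g(13,-5)=275 g(13,-3)=297 g(13,-1)=132 g(13,1)=132 g(13,3)=297 g(13,5)=275 g(13,7)=154 g(13,9)=54 g(13,11)=11 g(13,13)=1
t=14: g(14,-14)=1 g(14,-12)=12 g(14,-10)=65 g(14,-8)=208 g(14,-6)=429 g(14,-4)=572 g(14,-2)=429 g(14,2)=429 g(14,4)=572 g(14,6)=429 g(14,8)=208 g(14,10)=65 g(14,12)=12 g(14,14)=1
t=15: g(15,-15)=1 g(15,-13)=13 g(15,-11)=77 g(15,-9)=273 g(15,-7)=637 g(15,-5)=1001 g(15,-3)=1001 g(15,-1)=429 g(15,1)=429 g(15,3)=1001 g(15,5)=1001 g(15,7)=637 g(15,9)=273 g(15,11)=77 g(15,13)=13 g(15,15)=1
t=16: g(16,-16)=1 g(16,-14)=14 g(16,-12)=90 g(16,-10)=350 g(16,-8)=910 g(16,-6)=1638 g(16,-4)=2002 g(16,-2)=1430 g(16,2)=1430 g(16,4)=2002 g(16,6)=1638 g(16,8)=910 g(16,10)=350 g(16,12)=90 g(16,14)=14 g(16,16)=1
t=17: g(17,-17)=1 g(17,-15)=15 g(17,-13)=104 g(17,-11)=440 g(17,-9)=1260 g(17,-7)=2548 g(17,-5)=3640 g(17,-3)=3432 g(17,-1)=1430 g(17,1)=1430 g(17,3)=3432 g(17,5)=3640 g(17,7)=2548 g(17,9)=1260 g(17,11)=440 g(17,13)=104 g(17,15)=15 g(17,17)=1
t=18: g(18,-18)=1 g(18,-16)=16 g(18,-14)=119 g(18,-12)=544 g(18,-10)=1700 g(18,-8)=3808 g(18,-6)=6188 g(18,-4)=7072 g(18,-2)=4862 g(18,2)=4862 g(18,4)=7072 g(18,6)=6188 g(18,8)=3808 g(18,10)=1700 g(18,12)=544 g(18,14)=119 g(18,16)=16 g(18,18)=1
t=19: g(19,-19)=1 g(19,-17)=17 g(19,-15)=135 g(19,-13)=663 g(19,-11)=2244 g(19,-9)=5508 g(19,-7)=9996 g(19,-5)=13260 g(19,-3)=11934 g(19,-1)=4862 g(19,1)=4862 g(19,3)=11934 g(19,5)=13260 g(19,7)=9996 g(19,9)=5508 g(19,11)=2244 g(19,13)=663 g(19,15)=135 g(19,17)=17 g(19,19)=1
t=20: g(20,-20)=1 g(20,-18)=18 g(20,-16)=152 g(20,-14)=798 g(20,-12)=2907 g(20,-10)=7752 g(20,-8)=15504 g(20,-6)=23256 g(20,-4)=25194 g(20,-2)=16796 g(20,2)=16796 g(20,4)=25194 g(20,6)=23256 g(20,8)=15504 g(20,10)=7752 g(20,12)=2907 g(20,14)=798 g(20,16)=152 g(20,18)=18 g(20,20)=1
t=21: g(21,-21)=1 g(21,-19)=19 g(21,-17)=170 g(21,-15)=950 g(21,-13)=3705 g(21,-11)=10659 g(21,-9)=23256 g(21,-7)=38760 g(21,-5)=48450 g(21,-3)=41990 g(21,-1)=16796 g(21,1)=16796 g(21,3)=41990 g(21,5)=48450 g(21,7)=38760 g(21,9)=23256 g(21,11)=10659 g(21,13)=3705 g(21,15)=950 g(21,17)=170 g(21,19)=19 g(21,21)=1
t=22: g(22,-22)=1 g(22,-20)=20 g(22,-18)=189 g(22,-16)=1120 g(22,-14)=4655 g(22,-12)=14364 g(22,-10)=33915 g(22,-8)=62016 g(22,-6)=87210 g(22,-4)=90440 g(22,-2)=58786 g(22,2)=58786 g(22,4)=90440 g(22,6)=87210 g(22,8)=62016 g(22,10)=33915 g(22,12)=14364 g(22,14)=4655 g(22,16)=1120 g(22,18)=189 g(22,20)=20 g(22,22)=1
t=23: g(23,-23)=1 g(23,-21)=21 g(23,-19)=209 g(23,-17)=1309 g(23,-15)=5775 g(23,-13)=19019 g(23,-11)=48279 g(23,-9)=95931 g(23,-7)=149226 g(23,-5)=177650 g(23,-3)=149226 g(23,-1)=58786 g(23,1)=58786 g(23,3)=149226 g(23,5)=177650 g(23,7)=149226 g(23,9)=95931 g(23,11)=48279 g(23,13)=19019 g(23,15)=5775 g(23,17)=1309 g(23,19)=209 g(23,21)=21 g(23,23)=1
t=24: g(24,-24)=1 g(24,-22)=22 g(24,-20)=230 g(24,-18)=1518 g(24,-16)=7084 g(24,-14)=24794 g(24,-12)=67298 g(24,-10)=144210 g(24,-8)=245157 g(24,-6)=326876 g(24,-4)=326876 g(24,-2)=208012 g(24,2)=208012 g(24,4)=326876 g(24,6)=326876 g(24,8)=245157 g(24,10)=144210 g(24,12)=67298 g(24,14)=24794 g(24,16)=7084 g(24,18)=1518 g(24,20)=230 g(24,22)=22 g(24,24)=1
t=25: g(25,-25)=1 g(25,-23)=23 g(25,-21)=252 g(25,-19)=1748 g(25,-17)=8602 g(25,-15)=31878 g(25,-13)=92092 g(25,-11)=211508 g(25,-9)=389367 g(25,-7)=572033 g(25,-5)=653752 g(25,-3)=534888 g(25,-1)=208012 g(25,1)=208012 g(25,3)=534888 g(25,5)=653752 g(25,7)=572033 g(25,9)=389367 g(25,11)=211508 g(25,13)=92092 g(25,15)=31878 g(25,17)=8602 g(25,19)=1748 g(25,21)=252 g(25,23)=23 g(25,25)=1
t=26: g(26,-26)=1 g(26,-24)=24 g(26,-22)=275 g(26,-20)=2000 g(26,-18)=10350 g(26,-16)=40480 g(26,-14)=123970 g(26,-12)=303600 g(26,-10)=600875 g(26,-8)=961400 g(26,-6)=1225785 g(26,-4)=1188640 g(26,-2)=742900 g(26,2)=742900 g(26,4)=1188640 g(26,6)=1225785 g(26,8)=961400 g(26,10)=600875 g(26,12)=303600 g(26,14)=123970 g(26,16)=40480 g(26,18)=10350 g(26,20)=2000 g(26,22)=275 g(26,24)=24 g(26,26)=1
t=27: g(27,-27)=1 g(27,-25)=25 g(27,-23)=299 g(27,-21)=2275 g(27,-19)=12350 g(27,-17)=50830 g(27,-15)=164450 g(27,-13)=427570 g(27,-11)=904475 g(27,-9)=1562275 g(27,-7)=2187185 g(27,-5)=2414425 g(27,-3)=1931540 g(27,-1)=742900 g(27,1)=742900 g(27,3)=1931540 g(27,5)=2414425 g(27,7)=2187185 g(27,9)=1562275 g(27,11)=904475 g(27,13)=427570 g(27,15)=164450 g(27,17)=50830 g(27,19)=12350 g(27,21)=2275 g(27,23)=299 g(27,25)=25 g(27,27)=1
Paths never hitting 0: Σ_s g(27,s) = 20801200
Paths hitting 0: 2^27 - 20801200 = 113416528
P = 113416528/134217728 = 7088533/8388608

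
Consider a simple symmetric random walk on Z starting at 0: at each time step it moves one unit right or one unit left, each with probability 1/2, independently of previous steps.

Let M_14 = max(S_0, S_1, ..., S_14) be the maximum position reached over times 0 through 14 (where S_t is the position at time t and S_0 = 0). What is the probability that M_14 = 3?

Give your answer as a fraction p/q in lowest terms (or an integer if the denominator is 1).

Answer: 1001/8192

Derivation:
Let M_14 = max(S_0,...,S_14). Use the reflection principle: for j ≥ 1, #{paths with M_14 ≥ j} = #{S_14 ≥ j} + #{S_14 ≥ j+1}.
By reflection, #{M_14 ≥ 3} = #{S_14 ≥ 3} + #{S_14 ≥ 4} = 3473 + 3473 = 6946.
#{M_14 ≥ 4} = #{S_14 ≥ 4} + #{S_14 ≥ 5} = 3473 + 1471 = 4944.
#{M_14 = 3} = 6946 - 4944 = 2002.
P(M_14 = 3) = 2002/16384 = 1001/8192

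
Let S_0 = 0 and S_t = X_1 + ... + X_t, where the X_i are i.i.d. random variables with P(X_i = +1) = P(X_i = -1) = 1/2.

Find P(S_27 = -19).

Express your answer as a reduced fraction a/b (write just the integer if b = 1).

Answer: 8775/67108864

Derivation:
To reach position -19 after 27 steps: need 4 steps of +1 and 23 of -1.
Favorable paths: C(27,4) = 17550
Total paths: 2^27 = 134217728
P = 17550/134217728 = 8775/67108864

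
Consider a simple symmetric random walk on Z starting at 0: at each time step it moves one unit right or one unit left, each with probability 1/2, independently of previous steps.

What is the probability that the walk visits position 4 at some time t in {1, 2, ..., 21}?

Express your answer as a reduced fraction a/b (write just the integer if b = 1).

Answer: 200965/524288

Derivation:
Count via complement. Let g(t,s) = #length-t paths at position s with S_1..S_t all ≠ 4.
g(t,s) = g(t-1,s-1) + g(t-1,s+1) for s ≠ 4; g(t,4) = 0.
t=0: g(0,0)=1
t=1: g(1,-1)=1 g(1,1)=1
t=2: g(2,-2)=1 g(2,0)=2 g(2,2)=1
t=3: g(3,-3)=1 g(3,-1)=3 g(3,1)=3 g(3,3)=1
t=4: g(4,-4)=1 g(4,-2)=4 g(4,0)=6 g(4,2)=4
t=5: g(5,-5)=1 g(5,-3)=5 g(5,-1)=10 g(5,1)=10 g(5,3)=4
t=6: g(6,-6)=1 g(6,-4)=6 g(6,-2)=15 g(6,0)=20 g(6,2)=14
t=7: g(7,-7)=1 g(7,-5)=7 g(7,-3)=21 g(7,-1)=35 g(7,1)=34 g(7,3)=14
t=8: g(8,-8)=1 g(8,-6)=8 g(8,-4)=28 g(8,-2)=56 g(8,0)=69 g(8,2)=48
t=9: g(9,-9)=1 g(9,-7)=9 g(9,-5)=36 g(9,-3)=84 g(9,-1)=125 g(9,1)=117 g(9,3)=48
t=10: g(10,-10)=1 g(10,-8)=10 g(10,-6)=45 g(10,-4)=120 g(10,-2)=209 g(10,0)=242 g(10,2)=165
t=11: g(11,-11)=1 g(11,-9)=11 g(11,-7)=55 g(11,-5)=165 g(11,-3)=329 g(11,-1)=451 g(11,1)=407 g(11,3)=165
t=12: g(12,-12)=1 g(12,-10)=12 g(12,-8)=66 g(12,-6)=220 g(12,-4)=494 g(12,-2)=780 g(12,0)=858 g(12,2)=572
t=13: g(13,-13)=1 g(13,-11)=13 g(13,-9)=78 g(13,-7)=286 g(13,-5)=714 g(13,-3)=1274 g(13,-1)=1638 g(13,1)=1430 g(13,3)=572
t=14: g(14,-14)=1 g(14,-12)=14 g(14,-10)=91 g(14,-8)=364 g(14,-6)=1000 g(14,-4)=1988 g(14,-2)=2912 g(14,0)=3068 g(14,2)=2002
t=15: g(15,-15)=1 g(15,-13)=15 g(15,-11)=105 g(15,-9)=455 g(15,-7)=1364 g(15,-5)=2988 g(15,-3)=4900 g(15,-1)=5980 g(15,1)=5070 g(15,3)=2002
t=16: g(16,-16)=1 g(16,-14)=16 g(16,-12)=120 g(16,-10)=560 g(16,-8)=1819 g(16,-6)=4352 g(16,-4)=7888 g(16,-2)=10880 g(16,0)=11050 g(16,2)=7072
t=17: g(17,-17)=1 g(17,-15)=17 g(17,-13)=136 g(17,-11)=680 g(17,-9)=2379 g(17,-7)=6171 g(17,-5)=12240 g(17,-3)=18768 g(17,-1)=21930 g(17,1)=18122 g(17,3)=7072
t=18: g(18,-18)=1 g(18,-16)=18 g(18,-14)=153 g(18,-12)=816 g(18,-10)=3059 g(18,-8)=8550 g(18,-6)=18411 g(18,-4)=31008 g(18,-2)=40698 g(18,0)=40052 g(18,2)=25194
t=19: g(19,-19)=1 g(19,-17)=19 g(19,-15)=171 g(19,-13)=969 g(19,-11)=3875 g(19,-9)=11609 g(19,-7)=26961 g(19,-5)=49419 g(19,-3)=71706 g(19,-1)=80750 g(19,1)=65246 g(19,3)=25194
t=20: g(20,-20)=1 g(20,-18)=20 g(20,-16)=190 g(20,-14)=1140 g(20,-12)=4844 g(20,-10)=15484 g(20,-8)=38570 g(20,-6)=76380 g(20,-4)=121125 g(20,-2)=152456 g(20,0)=145996 g(20,2)=90440
t=21: g(21,-21)=1 g(21,-19)=21 g(21,-17)=210 g(21,-15)=1330 g(21,-13)=5984 g(21,-11)=20328 g(21,-9)=54054 g(21,-7)=114950 g(21,-5)=197505 g(21,-3)=273581 g(21,-1)=298452 g(21,1)=236436 g(21,3)=90440
Paths never hitting 4: Σ_s g(21,s) = 1293292
Paths hitting 4: 2^21 - 1293292 = 803860
P = 803860/2097152 = 200965/524288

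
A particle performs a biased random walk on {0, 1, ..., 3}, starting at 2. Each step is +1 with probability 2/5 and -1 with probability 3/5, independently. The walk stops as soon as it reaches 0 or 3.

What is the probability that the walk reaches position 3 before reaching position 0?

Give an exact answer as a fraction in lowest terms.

Biased walk: p = 2/5, q = 3/5, r = q/p = 3/2
Gambler's ruin: P(hit 3 before 0 | start at 2) = (1 - r^a)/(1 - r^N)
r^2 = 9/4; r^3 = 27/8
P = (1 - 9/4) / (1 - 27/8) = -5/4 / -19/8 = 10/19

Answer: 10/19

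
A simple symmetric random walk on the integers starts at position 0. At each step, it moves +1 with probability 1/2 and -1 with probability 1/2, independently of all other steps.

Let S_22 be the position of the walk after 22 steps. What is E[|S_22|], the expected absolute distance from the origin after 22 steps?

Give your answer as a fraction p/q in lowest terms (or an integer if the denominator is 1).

Answer: 969969/262144

Derivation:
S_22 takes values m ≡ 0 (mod 2) with |m| ≤ 22; P(S_22=m) = C(22,(22+m)/2)/2^22.
Total paths: 2^22 = 4194304
Distribution: P(S=-22)=1/4194304, P(S=-20)=22/4194304, P(S=-18)=231/4194304, P(S=-16)=1540/4194304, P(S=-14)=7315/4194304, P(S=-12)=26334/4194304, P(S=-10)=74613/4194304, P(S=-8)=170544/4194304, P(S=-6)=319770/4194304, P(S=-4)=497420/4194304, P(S=-2)=646646/4194304, P(S=0)=705432/4194304, P(S=2)=646646/4194304, P(S=4)=497420/4194304, P(S=6)=319770/4194304, P(S=8)=170544/4194304, P(S=10)=74613/4194304, P(S=12)=26334/4194304, P(S=14)=7315/4194304, P(S=16)=1540/4194304, P(S=18)=231/4194304, P(S=20)=22/4194304, P(S=22)=1/4194304
E[|S_22|] = Σ_m |m|·P(S_22=m) = 15519504/4194304 = 969969/262144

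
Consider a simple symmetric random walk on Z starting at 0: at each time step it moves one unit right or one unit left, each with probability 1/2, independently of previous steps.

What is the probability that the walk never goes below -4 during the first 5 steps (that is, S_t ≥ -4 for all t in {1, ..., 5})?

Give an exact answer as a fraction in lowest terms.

Let f(t,s) = #length-t paths at position s with S_1..S_t all ≥ -4.
f(t,s) = f(t-1,s-1) + f(t-1,s+1) for s ≥ -4; f(t,s) = 0 for s < -4.
t=0: f(0,0)=1
t=1: f(1,-1)=1 f(1,1)=1
t=2: f(2,-2)=1 f(2,0)=2 f(2,2)=1
t=3: f(3,-3)=1 f(3,-1)=3 f(3,1)=3 f(3,3)=1
t=4: f(4,-4)=1 f(4,-2)=4 f(4,0)=6 f(4,2)=4 f(4,4)=1
t=5: f(5,-3)=5 f(5,-1)=10 f(5,1)=10 f(5,3)=5 f(5,5)=1
Σ_s f(5,s) = 31
P = 31/32 = 31/32

Answer: 31/32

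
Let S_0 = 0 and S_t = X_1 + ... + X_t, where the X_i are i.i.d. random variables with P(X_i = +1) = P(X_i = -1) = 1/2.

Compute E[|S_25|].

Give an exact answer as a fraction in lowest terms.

S_25 takes values m ≡ 1 (mod 2) with |m| ≤ 25; P(S_25=m) = C(25,(25+m)/2)/2^25.
Total paths: 2^25 = 33554432
Distribution: P(S=-25)=1/33554432, P(S=-23)=25/33554432, P(S=-21)=300/33554432, P(S=-19)=2300/33554432, P(S=-17)=12650/33554432, P(S=-15)=53130/33554432, P(S=-13)=177100/33554432, P(S=-11)=480700/33554432, P(S=-9)=1081575/33554432, P(S=-7)=2042975/33554432, P(S=-5)=3268760/33554432, P(S=-3)=4457400/33554432, P(S=-1)=5200300/33554432, P(S=1)=5200300/33554432, P(S=3)=4457400/33554432, P(S=5)=3268760/33554432, P(S=7)=2042975/33554432, P(S=9)=1081575/33554432, P(S=11)=480700/33554432, P(S=13)=177100/33554432, P(S=15)=53130/33554432, P(S=17)=12650/33554432, P(S=19)=2300/33554432, P(S=21)=300/33554432, P(S=23)=25/33554432, P(S=25)=1/33554432
E[|S_25|] = Σ_m |m|·P(S_25=m) = 135207800/33554432 = 16900975/4194304

Answer: 16900975/4194304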